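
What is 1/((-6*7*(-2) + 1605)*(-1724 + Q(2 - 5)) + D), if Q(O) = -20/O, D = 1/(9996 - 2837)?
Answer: -7159/20765223583 ≈ -3.4476e-7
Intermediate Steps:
D = 1/7159 ≈ 0.00013968
1/((-6*7*(-2) + 1605)*(-1724 + Q(2 - 5)) + D) = 1/((-6*7*(-2) + 1605)*(-1724 - 20/(2 - 5)) + 1/7159) = 1/((-42*(-2) + 1605)*(-1724 - 20/(-3)) + 1/7159) = 1/((84 + 1605)*(-1724 - 20*(-⅓)) + 1/7159) = 1/(1689*(-1724 + 20/3) + 1/7159) = 1/(1689*(-5152/3) + 1/7159) = 1/(-2900576 + 1/7159) = 1/(-20765223583/7159) = -7159/20765223583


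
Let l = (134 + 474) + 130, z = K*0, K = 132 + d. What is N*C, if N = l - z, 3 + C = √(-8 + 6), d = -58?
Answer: -2214 + 738*I*√2 ≈ -2214.0 + 1043.7*I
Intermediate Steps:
K = 74 (K = 132 - 58 = 74)
z = 0 (z = 74*0 = 0)
l = 738 (l = 608 + 130 = 738)
C = -3 + I*√2 (C = -3 + √(-8 + 6) = -3 + √(-2) = -3 + I*√2 ≈ -3.0 + 1.4142*I)
N = 738 (N = 738 - 1*0 = 738 + 0 = 738)
N*C = 738*(-3 + I*√2) = -2214 + 738*I*√2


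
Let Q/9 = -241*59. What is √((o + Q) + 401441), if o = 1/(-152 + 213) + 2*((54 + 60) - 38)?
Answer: √1018147523/61 ≈ 523.09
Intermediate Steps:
Q = -127971 (Q = 9*(-241*59) = 9*(-14219) = -127971)
o = 9273/61 (o = 1/61 + 2*(114 - 38) = 1/61 + 2*76 = 1/61 + 152 = 9273/61 ≈ 152.02)
√((o + Q) + 401441) = √((9273/61 - 127971) + 401441) = √(-7796958/61 + 401441) = √(16690943/61) = √1018147523/61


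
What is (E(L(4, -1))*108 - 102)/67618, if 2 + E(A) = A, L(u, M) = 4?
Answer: 57/33809 ≈ 0.0016859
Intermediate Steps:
E(A) = -2 + A
(E(L(4, -1))*108 - 102)/67618 = ((-2 + 4)*108 - 102)/67618 = (2*108 - 102)*(1/67618) = (216 - 102)*(1/67618) = 114*(1/67618) = 57/33809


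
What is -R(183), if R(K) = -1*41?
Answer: 41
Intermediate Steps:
R(K) = -41
-R(183) = -1*(-41) = 41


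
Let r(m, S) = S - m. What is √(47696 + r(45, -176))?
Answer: 15*√211 ≈ 217.89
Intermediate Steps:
√(47696 + r(45, -176)) = √(47696 + (-176 - 1*45)) = √(47696 + (-176 - 45)) = √(47696 - 221) = √47475 = 15*√211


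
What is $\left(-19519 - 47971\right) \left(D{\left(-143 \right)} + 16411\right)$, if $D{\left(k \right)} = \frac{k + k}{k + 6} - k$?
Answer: $- \frac{153079738160}{137} \approx -1.1174 \cdot 10^{9}$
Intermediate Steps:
$D{\left(k \right)} = - k + \frac{2 k}{6 + k}$ ($D{\left(k \right)} = \frac{2 k}{6 + k} - k = - k + \frac{2 k}{6 + k}$)
$\left(-19519 - 47971\right) \left(D{\left(-143 \right)} + 16411\right) = \left(-19519 - 47971\right) \left(\left(-1\right) \left(-143\right) \frac{1}{6 - 143} \left(4 - 143\right) + 16411\right) = - 67490 \left(\left(-1\right) \left(-143\right) \frac{1}{-137} \left(-139\right) + 16411\right) = - 67490 \left(\left(-1\right) \left(-143\right) \left(- \frac{1}{137}\right) \left(-139\right) + 16411\right) = - 67490 \left(\frac{19877}{137} + 16411\right) = \left(-67490\right) \frac{2268184}{137} = - \frac{153079738160}{137}$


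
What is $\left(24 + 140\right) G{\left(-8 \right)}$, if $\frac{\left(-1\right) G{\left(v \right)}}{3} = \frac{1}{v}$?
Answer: $\frac{123}{2} \approx 61.5$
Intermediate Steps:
$G{\left(v \right)} = - \frac{3}{v}$
$\left(24 + 140\right) G{\left(-8 \right)} = \left(24 + 140\right) \left(- \frac{3}{-8}\right) = 164 \left(\left(-3\right) \left(- \frac{1}{8}\right)\right) = 164 \cdot \frac{3}{8} = \frac{123}{2}$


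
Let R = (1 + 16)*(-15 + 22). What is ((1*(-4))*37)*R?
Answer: -17612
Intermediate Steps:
R = 119 (R = 17*7 = 119)
((1*(-4))*37)*R = ((1*(-4))*37)*119 = -4*37*119 = -148*119 = -17612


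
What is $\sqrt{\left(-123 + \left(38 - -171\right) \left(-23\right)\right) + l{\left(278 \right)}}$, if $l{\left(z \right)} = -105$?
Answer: $i \sqrt{5035} \approx 70.958 i$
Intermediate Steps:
$\sqrt{\left(-123 + \left(38 - -171\right) \left(-23\right)\right) + l{\left(278 \right)}} = \sqrt{\left(-123 + \left(38 - -171\right) \left(-23\right)\right) - 105} = \sqrt{\left(-123 + \left(38 + 171\right) \left(-23\right)\right) - 105} = \sqrt{\left(-123 + 209 \left(-23\right)\right) - 105} = \sqrt{\left(-123 - 4807\right) - 105} = \sqrt{-4930 - 105} = \sqrt{-5035} = i \sqrt{5035}$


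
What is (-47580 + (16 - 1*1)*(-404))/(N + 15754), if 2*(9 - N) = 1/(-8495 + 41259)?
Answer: -3514921920/1032917863 ≈ -3.4029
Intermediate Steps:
N = 589751/65528 (N = 9 - 1/(2*(-8495 + 41259)) = 9 - ½/32764 = 9 - ½*1/32764 = 9 - 1/65528 = 589751/65528 ≈ 9.0000)
(-47580 + (16 - 1*1)*(-404))/(N + 15754) = (-47580 + (16 - 1*1)*(-404))/(589751/65528 + 15754) = (-47580 + (16 - 1)*(-404))/(1032917863/65528) = (-47580 + 15*(-404))*(65528/1032917863) = (-47580 - 6060)*(65528/1032917863) = -53640*65528/1032917863 = -3514921920/1032917863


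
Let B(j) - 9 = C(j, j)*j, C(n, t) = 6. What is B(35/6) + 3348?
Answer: 3392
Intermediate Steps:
B(j) = 9 + 6*j
B(35/6) + 3348 = (9 + 6*(35/6)) + 3348 = (9 + 35) + 3348 = 44 + 3348 = 3392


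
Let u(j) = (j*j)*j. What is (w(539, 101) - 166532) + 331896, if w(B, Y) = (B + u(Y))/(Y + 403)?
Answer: 10546787/63 ≈ 1.6741e+5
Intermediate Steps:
u(j) = j³ (u(j) = j²*j = j³)
w(B, Y) = (B + Y³)/(403 + Y) (w(B, Y) = (B + Y³)/(Y + 403) = (B + Y³)/(403 + Y))
(w(539, 101) - 166532) + 331896 = ((539 + 101³)/(403 + 101) - 166532) + 331896 = ((539 + 1030301)/504 - 166532) + 331896 = ((1/504)*1030840 - 166532) + 331896 = (128855/63 - 166532) + 331896 = -10362661/63 + 331896 = 10546787/63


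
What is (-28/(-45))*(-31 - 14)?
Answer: -28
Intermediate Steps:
(-28/(-45))*(-31 - 14) = -28*(-1/45)*(-45) = (28/45)*(-45) = -28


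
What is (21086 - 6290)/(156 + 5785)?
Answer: 14796/5941 ≈ 2.4905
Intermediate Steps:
(21086 - 6290)/(156 + 5785) = 14796/5941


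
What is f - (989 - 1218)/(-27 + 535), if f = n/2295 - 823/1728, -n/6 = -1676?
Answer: 81259763/18653760 ≈ 4.3562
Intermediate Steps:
n = 10056 (n = -6*(-1676) = 10056)
f = 573629/146880 (f = 10056/2295 - 823/1728 = 10056*(1/2295) - 823*1/1728 = 3352/765 - 823/1728 = 573629/146880 ≈ 3.9054)
f - (989 - 1218)/(-27 + 535) = 573629/146880 - (989 - 1218)/(-27 + 535) = 573629/146880 - (-229)/508 = 573629/146880 - 1*(-229/508) = 573629/146880 + 229/508 = 81259763/18653760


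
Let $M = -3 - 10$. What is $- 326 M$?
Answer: $4238$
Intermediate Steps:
$M = -13$
$- 326 M = \left(-326\right) \left(-13\right) = 4238$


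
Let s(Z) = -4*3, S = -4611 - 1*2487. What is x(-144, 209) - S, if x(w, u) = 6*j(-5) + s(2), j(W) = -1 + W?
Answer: 7050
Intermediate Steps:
S = -7098 (S = -4611 - 2487 = -7098)
s(Z) = -12
x(w, u) = -48 (x(w, u) = 6*(-1 - 5) - 12 = 6*(-6) - 12 = -36 - 12 = -48)
x(-144, 209) - S = -48 - 1*(-7098) = -48 + 7098 = 7050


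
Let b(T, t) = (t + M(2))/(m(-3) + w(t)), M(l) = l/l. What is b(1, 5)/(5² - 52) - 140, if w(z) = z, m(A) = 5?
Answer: -6301/45 ≈ -140.02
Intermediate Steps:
M(l) = 1
b(T, t) = (1 + t)/(5 + t) (b(T, t) = (t + 1)/(5 + t) = (1 + t)/(5 + t))
b(1, 5)/(5² - 52) - 140 = ((1 + 5)/(5 + 5))/(5² - 52) - 140 = (6/10)/(25 - 52) - 140 = ((⅒)*6)/(-27) - 140 = -1/27*⅗ - 140 = -1/45 - 140 = -6301/45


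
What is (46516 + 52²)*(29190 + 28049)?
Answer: 2817303580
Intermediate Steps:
(46516 + 52²)*(29190 + 28049) = (46516 + 2704)*57239 = 49220*57239 = 2817303580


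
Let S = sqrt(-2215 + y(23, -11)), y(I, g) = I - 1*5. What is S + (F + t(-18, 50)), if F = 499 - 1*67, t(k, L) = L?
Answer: 482 + 13*I*sqrt(13) ≈ 482.0 + 46.872*I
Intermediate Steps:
y(I, g) = -5 + I (y(I, g) = I - 5 = -5 + I)
F = 432 (F = 499 - 67 = 432)
S = 13*I*sqrt(13) (S = sqrt(-2215 + (-5 + 23)) = sqrt(-2215 + 18) = sqrt(-2197) = 13*I*sqrt(13) ≈ 46.872*I)
S + (F + t(-18, 50)) = 13*I*sqrt(13) + (432 + 50) = 13*I*sqrt(13) + 482 = 482 + 13*I*sqrt(13)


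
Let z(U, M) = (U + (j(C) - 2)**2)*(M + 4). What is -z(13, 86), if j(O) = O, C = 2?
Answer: -1170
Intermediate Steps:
z(U, M) = U*(4 + M) (z(U, M) = (U + (2 - 2)**2)*(M + 4) = (U + 0**2)*(4 + M) = (U + 0)*(4 + M) = U*(4 + M))
-z(13, 86) = -13*(4 + 86) = -13*90 = -1*1170 = -1170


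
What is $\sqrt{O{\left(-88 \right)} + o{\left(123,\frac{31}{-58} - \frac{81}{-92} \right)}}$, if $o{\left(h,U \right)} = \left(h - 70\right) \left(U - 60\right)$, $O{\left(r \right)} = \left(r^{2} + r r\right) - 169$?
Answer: $\frac{\sqrt{21634659257}}{1334} \approx 110.26$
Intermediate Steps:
$O{\left(r \right)} = -169 + 2 r^{2}$ ($O{\left(r \right)} = \left(r^{2} + r^{2}\right) - 169 = 2 r^{2} - 169 = -169 + 2 r^{2}$)
$o{\left(h,U \right)} = \left(-70 + h\right) \left(-60 + U\right)$
$\sqrt{O{\left(-88 \right)} + o{\left(123,\frac{31}{-58} - \frac{81}{-92} \right)}} = \sqrt{\left(-169 + 2 \left(-88\right)^{2}\right) + \left(4200 - 70 \left(\frac{31}{-58} - \frac{81}{-92}\right) - 7380 + \left(\frac{31}{-58} - \frac{81}{-92}\right) 123\right)} = \sqrt{\left(-169 + 2 \cdot 7744\right) + \left(4200 - 70 \left(31 \left(- \frac{1}{58}\right) - - \frac{81}{92}\right) - 7380 + \left(31 \left(- \frac{1}{58}\right) - - \frac{81}{92}\right) 123\right)} = \sqrt{\left(-169 + 15488\right) + \left(4200 - 70 \left(- \frac{31}{58} + \frac{81}{92}\right) - 7380 + \left(- \frac{31}{58} + \frac{81}{92}\right) 123\right)} = \sqrt{15319 + \left(4200 - \frac{32305}{1334} - 7380 + \frac{923}{2668} \cdot 123\right)} = \sqrt{15319 + \left(4200 - \frac{32305}{1334} - 7380 + \frac{113529}{2668}\right)} = \sqrt{15319 - \frac{8435321}{2668}} = \sqrt{\frac{32435771}{2668}} = \frac{\sqrt{21634659257}}{1334}$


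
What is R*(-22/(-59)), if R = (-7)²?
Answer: 1078/59 ≈ 18.271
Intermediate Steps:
R = 49
R*(-22/(-59)) = 49*(-22/(-59)) = 49*(-22*(-1/59)) = 49*(22/59) = 1078/59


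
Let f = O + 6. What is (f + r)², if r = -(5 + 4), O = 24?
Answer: 441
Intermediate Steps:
f = 30 (f = 24 + 6 = 30)
r = -9 (r = -1*9 = -9)
(f + r)² = (30 - 9)² = 21² = 441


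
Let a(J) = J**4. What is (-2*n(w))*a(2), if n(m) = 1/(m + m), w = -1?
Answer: 16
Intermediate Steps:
n(m) = 1/(2*m)
(-2*n(w))*a(2) = -1/(-1)*2**4 = -(-1)*16 = -2*(-1/2)*16 = 1*16 = 16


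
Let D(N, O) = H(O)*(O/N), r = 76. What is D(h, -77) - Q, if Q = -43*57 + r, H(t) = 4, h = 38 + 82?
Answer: 71173/30 ≈ 2372.4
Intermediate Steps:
h = 120
D(N, O) = 4*O/N (D(N, O) = 4*(O/N) = 4*O/N)
Q = -2375 (Q = -43*57 + 76 = -2451 + 76 = -2375)
D(h, -77) - Q = 4*(-77)/120 - 1*(-2375) = 4*(-77)*(1/120) + 2375 = -77/30 + 2375 = 71173/30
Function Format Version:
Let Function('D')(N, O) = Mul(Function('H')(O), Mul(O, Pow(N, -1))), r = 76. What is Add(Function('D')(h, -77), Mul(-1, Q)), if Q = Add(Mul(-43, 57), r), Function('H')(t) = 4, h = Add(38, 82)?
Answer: Rational(71173, 30) ≈ 2372.4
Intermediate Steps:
h = 120
Function('D')(N, O) = Mul(4, O, Pow(N, -1)) (Function('D')(N, O) = Mul(4, Mul(O, Pow(N, -1))) = Mul(4, O, Pow(N, -1)))
Q = -2375 (Q = Add(Mul(-43, 57), 76) = Add(-2451, 76) = -2375)
Add(Function('D')(h, -77), Mul(-1, Q)) = Add(Mul(4, -77, Pow(120, -1)), Mul(-1, -2375)) = Add(Mul(4, -77, Rational(1, 120)), 2375) = Add(Rational(-77, 30), 2375) = Rational(71173, 30)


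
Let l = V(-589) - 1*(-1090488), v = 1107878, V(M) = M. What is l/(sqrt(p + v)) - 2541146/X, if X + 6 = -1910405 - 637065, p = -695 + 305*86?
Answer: 1270573/1273738 + 1089899*sqrt(1133413)/1133413 ≈ 1024.7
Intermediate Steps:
p = 25535 (p = -695 + 26230 = 25535)
X = -2547476 (X = -6 + (-1910405 - 637065) = -6 - 2547470 = -2547476)
l = 1089899 (l = -589 - 1*(-1090488) = -589 + 1090488 = 1089899)
l/(sqrt(p + v)) - 2541146/X = 1089899/(sqrt(25535 + 1107878)) - 2541146/(-2547476) = 1089899/(sqrt(1133413)) - 2541146*(-1/2547476) = 1089899*(sqrt(1133413)/1133413) + 1270573/1273738 = 1089899*sqrt(1133413)/1133413 + 1270573/1273738 = 1270573/1273738 + 1089899*sqrt(1133413)/1133413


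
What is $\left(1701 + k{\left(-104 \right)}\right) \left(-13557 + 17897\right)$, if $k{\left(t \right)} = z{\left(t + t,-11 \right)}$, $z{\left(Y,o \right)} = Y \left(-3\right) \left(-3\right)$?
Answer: $-742140$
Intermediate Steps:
$z{\left(Y,o \right)} = 9 Y$ ($z{\left(Y,o \right)} = - 3 Y \left(-3\right) = 9 Y$)
$k{\left(t \right)} = 18 t$ ($k{\left(t \right)} = 9 \left(t + t\right) = 9 \cdot 2 t = 18 t$)
$\left(1701 + k{\left(-104 \right)}\right) \left(-13557 + 17897\right) = \left(1701 + 18 \left(-104\right)\right) \left(-13557 + 17897\right) = \left(1701 - 1872\right) 4340 = \left(-171\right) 4340 = -742140$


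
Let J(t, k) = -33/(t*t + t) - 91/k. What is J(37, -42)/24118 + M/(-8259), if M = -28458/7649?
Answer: 288842435686/535548425971407 ≈ 0.00053934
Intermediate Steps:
J(t, k) = -91/k - 33/(t + t²) (J(t, k) = -33/(t² + t) - 91/k = -33/(t + t²) - 91/k = -91/k - 33/(t + t²))
M = -28458/7649 (M = -28458*1/7649 = -28458/7649 ≈ -3.7205)
J(37, -42)/24118 + M/(-8259) = ((-91*37 - 91*37² - 33*(-42))/(-42*37*(1 + 37)))/24118 - 28458/7649/(-8259) = -1/42*1/37*(-3367 - 91*1369 + 1386)/38*(1/24118) - 28458/7649*(-1/8259) = -1/42*1/37*1/38*(-3367 - 124579 + 1386)*(1/24118) + 9486/21057697 = -1/42*1/37*1/38*(-126560)*(1/24118) + 9486/21057697 = (4520/2109)*(1/24118) + 9486/21057697 = 2260/25432431 + 9486/21057697 = 288842435686/535548425971407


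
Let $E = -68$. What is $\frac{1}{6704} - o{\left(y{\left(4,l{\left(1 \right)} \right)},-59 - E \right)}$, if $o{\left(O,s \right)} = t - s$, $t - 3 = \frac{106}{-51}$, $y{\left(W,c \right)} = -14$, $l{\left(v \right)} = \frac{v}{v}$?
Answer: $\frac{2762099}{341904} \approx 8.0786$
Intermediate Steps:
$l{\left(v \right)} = 1$
$t = \frac{47}{51}$ ($t = 3 + \frac{106}{-51} = 3 + 106 \left(- \frac{1}{51}\right) = 3 - \frac{106}{51} = \frac{47}{51} \approx 0.92157$)
$o{\left(O,s \right)} = \frac{47}{51} - s$
$\frac{1}{6704} - o{\left(y{\left(4,l{\left(1 \right)} \right)},-59 - E \right)} = \frac{1}{6704} - \left(\frac{47}{51} - \left(-59 - -68\right)\right) = \frac{1}{6704} - \left(\frac{47}{51} - \left(-59 + 68\right)\right) = \frac{1}{6704} - \left(\frac{47}{51} - 9\right) = \frac{1}{6704} - - \frac{412}{51} = \frac{1}{6704} + \frac{412}{51} = \frac{2762099}{341904}$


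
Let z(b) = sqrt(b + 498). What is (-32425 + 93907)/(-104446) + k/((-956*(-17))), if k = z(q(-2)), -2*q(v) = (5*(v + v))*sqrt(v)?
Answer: -30741/52223 + sqrt(498 + 10*I*sqrt(2))/16252 ≈ -0.58728 + 1.9495e-5*I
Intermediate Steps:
q(v) = -5*v**(3/2) (q(v) = -5*(v + v)*sqrt(v)/2 = -5*(2*v)*sqrt(v)/2 = -10*v*sqrt(v)/2 = -5*v**(3/2))
z(b) = sqrt(498 + b)
k = sqrt(498 + 10*I*sqrt(2)) (k = sqrt(498 - (-10)*I*sqrt(2)) = sqrt(498 + 10*I*sqrt(2)) ≈ 22.318 + 0.3168*I)
(-32425 + 93907)/(-104446) + k/((-956*(-17))) = (-32425 + 93907)/(-104446) + sqrt(498 + 10*I*sqrt(2))/((-956*(-17))) = 61482*(-1/104446) + sqrt(498 + 10*I*sqrt(2))/16252 = -30741/52223 + sqrt(498 + 10*I*sqrt(2))*(1/16252) = -30741/52223 + sqrt(498 + 10*I*sqrt(2))/16252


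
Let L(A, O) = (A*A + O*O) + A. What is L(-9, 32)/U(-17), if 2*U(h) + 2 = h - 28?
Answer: -2192/47 ≈ -46.638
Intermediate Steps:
U(h) = -15 + h/2 (U(h) = -1 + (h - 28)/2 = -1 + (-28 + h)/2 = -1 + (-14 + h/2) = -15 + h/2)
L(A, O) = A + A² + O² (L(A, O) = (A² + O²) + A = A + A² + O²)
L(-9, 32)/U(-17) = (-9 + (-9)² + 32²)/(-15 + (½)*(-17)) = (-9 + 81 + 1024)/(-15 - 17/2) = 1096/(-47/2) = 1096*(-2/47) = -2192/47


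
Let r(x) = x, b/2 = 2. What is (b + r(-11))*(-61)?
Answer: 427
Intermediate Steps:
b = 4 (b = 2*2 = 4)
(b + r(-11))*(-61) = (4 - 11)*(-61) = -7*(-61) = 427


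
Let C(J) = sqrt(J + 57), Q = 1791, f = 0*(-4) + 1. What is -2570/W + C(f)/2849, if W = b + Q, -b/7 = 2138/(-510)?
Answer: -327675/232094 + sqrt(58)/2849 ≈ -1.4091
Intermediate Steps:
b = 7483/255 (b = -14966/(-510) = -14966*(-1)/510 = -7*(-1069/255) = 7483/255 ≈ 29.345)
f = 1 (f = 0 + 1 = 1)
W = 464188/255 (W = 7483/255 + 1791 = 464188/255 ≈ 1820.3)
C(J) = sqrt(57 + J)
-2570/W + C(f)/2849 = -2570/464188/255 + sqrt(57 + 1)/2849 = -2570*255/464188 + sqrt(58)*(1/2849) = -327675/232094 + sqrt(58)/2849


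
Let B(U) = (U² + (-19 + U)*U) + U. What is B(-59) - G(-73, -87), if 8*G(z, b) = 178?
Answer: 32007/4 ≈ 8001.8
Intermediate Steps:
G(z, b) = 89/4 (G(z, b) = (⅛)*178 = 89/4)
B(U) = U + U² + U*(-19 + U) (B(U) = (U² + U*(-19 + U)) + U = U + U² + U*(-19 + U))
B(-59) - G(-73, -87) = 2*(-59)*(-9 - 59) - 1*89/4 = 2*(-59)*(-68) - 89/4 = 8024 - 89/4 = 32007/4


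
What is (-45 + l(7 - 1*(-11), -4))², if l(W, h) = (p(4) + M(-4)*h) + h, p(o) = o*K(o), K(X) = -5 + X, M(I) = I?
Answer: 1369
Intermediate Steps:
p(o) = o*(-5 + o)
l(W, h) = -4 - 3*h (l(W, h) = (4*(-5 + 4) - 4*h) + h = (4*(-1) - 4*h) + h = (-4 - 4*h) + h = -4 - 3*h)
(-45 + l(7 - 1*(-11), -4))² = (-45 + (-4 - 3*(-4)))² = (-45 + (-4 + 12))² = (-45 + 8)² = (-37)² = 1369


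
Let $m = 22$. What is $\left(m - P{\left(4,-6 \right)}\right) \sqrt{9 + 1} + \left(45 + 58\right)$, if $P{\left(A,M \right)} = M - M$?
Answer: $103 + 22 \sqrt{10} \approx 172.57$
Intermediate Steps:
$P{\left(A,M \right)} = 0$
$\left(m - P{\left(4,-6 \right)}\right) \sqrt{9 + 1} + \left(45 + 58\right) = \left(22 - 0\right) \sqrt{9 + 1} + \left(45 + 58\right) = \left(22 + 0\right) \sqrt{10} + 103 = 22 \sqrt{10} + 103 = 103 + 22 \sqrt{10}$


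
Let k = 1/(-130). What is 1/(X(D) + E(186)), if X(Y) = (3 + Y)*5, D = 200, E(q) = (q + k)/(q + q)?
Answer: 48360/49109579 ≈ 0.00098474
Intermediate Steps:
k = -1/130 ≈ -0.0076923
E(q) = (-1/130 + q)/(2*q) (E(q) = (q - 1/130)/(q + q) = (-1/130 + q)/((2*q)) = (-1/130 + q)*(1/(2*q)) = (-1/130 + q)/(2*q))
X(Y) = 15 + 5*Y
1/(X(D) + E(186)) = 1/((15 + 5*200) + (1/260)*(-1 + 130*186)/186) = 1/((15 + 1000) + (1/260)*(1/186)*(-1 + 24180)) = 1/(1015 + (1/260)*(1/186)*24179) = 1/(1015 + 24179/48360) = 1/(49109579/48360) = 48360/49109579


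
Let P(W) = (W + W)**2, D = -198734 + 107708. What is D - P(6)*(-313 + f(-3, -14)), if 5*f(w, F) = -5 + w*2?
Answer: -228186/5 ≈ -45637.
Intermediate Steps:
D = -91026
f(w, F) = -1 + 2*w/5 (f(w, F) = (-5 + w*2)/5 = (-5 + 2*w)/5 = -1 + 2*w/5)
P(W) = 4*W**2 (P(W) = (2*W)**2 = 4*W**2)
D - P(6)*(-313 + f(-3, -14)) = -91026 - 4*6**2*(-313 + (-1 + (2/5)*(-3))) = -91026 - 4*36*(-313 + (-1 - 6/5)) = -91026 - 144*(-313 - 11/5) = -91026 - 144*(-1576)/5 = -91026 - 1*(-226944/5) = -91026 + 226944/5 = -228186/5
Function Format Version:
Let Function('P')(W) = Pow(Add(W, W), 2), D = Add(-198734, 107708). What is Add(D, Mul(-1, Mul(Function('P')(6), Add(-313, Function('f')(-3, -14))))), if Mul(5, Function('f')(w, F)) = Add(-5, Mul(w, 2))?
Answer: Rational(-228186, 5) ≈ -45637.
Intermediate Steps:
D = -91026
Function('f')(w, F) = Add(-1, Mul(Rational(2, 5), w)) (Function('f')(w, F) = Mul(Rational(1, 5), Add(-5, Mul(w, 2))) = Mul(Rational(1, 5), Add(-5, Mul(2, w))) = Add(-1, Mul(Rational(2, 5), w)))
Function('P')(W) = Mul(4, Pow(W, 2)) (Function('P')(W) = Pow(Mul(2, W), 2) = Mul(4, Pow(W, 2)))
Add(D, Mul(-1, Mul(Function('P')(6), Add(-313, Function('f')(-3, -14))))) = Add(-91026, Mul(-1, Mul(Mul(4, Pow(6, 2)), Add(-313, Add(-1, Mul(Rational(2, 5), -3)))))) = Add(-91026, Mul(-1, Mul(Mul(4, 36), Add(-313, Add(-1, Rational(-6, 5)))))) = Add(-91026, Mul(-1, Mul(144, Add(-313, Rational(-11, 5))))) = Add(-91026, Mul(-1, Mul(144, Rational(-1576, 5)))) = Add(-91026, Mul(-1, Rational(-226944, 5))) = Add(-91026, Rational(226944, 5)) = Rational(-228186, 5)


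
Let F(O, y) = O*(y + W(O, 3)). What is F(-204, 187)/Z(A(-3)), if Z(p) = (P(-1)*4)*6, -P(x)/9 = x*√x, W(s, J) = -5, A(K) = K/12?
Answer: 1547*I/9 ≈ 171.89*I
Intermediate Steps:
A(K) = K/12 (A(K) = K*(1/12) = K/12)
P(x) = -9*x^(3/2) (P(x) = -9*x*√x = -9*x^(3/2))
F(O, y) = O*(-5 + y) (F(O, y) = O*(y - 5) = O*(-5 + y))
Z(p) = 216*I (Z(p) = (-(-9)*I*4)*6 = ((9*I)*4)*6 = (36*I)*6 = 216*I)
F(-204, 187)/Z(A(-3)) = (-204*(-5 + 187))/((216*I)) = (-204*182)*(-I/216) = -(-1547)*I/9 = 1547*I/9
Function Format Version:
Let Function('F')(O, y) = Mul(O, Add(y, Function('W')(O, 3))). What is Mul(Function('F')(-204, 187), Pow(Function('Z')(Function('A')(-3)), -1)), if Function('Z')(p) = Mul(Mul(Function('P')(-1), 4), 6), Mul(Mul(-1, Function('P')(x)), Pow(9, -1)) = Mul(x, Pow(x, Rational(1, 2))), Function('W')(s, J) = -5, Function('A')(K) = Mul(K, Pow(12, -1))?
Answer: Mul(Rational(1547, 9), I) ≈ Mul(171.89, I)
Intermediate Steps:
Function('A')(K) = Mul(Rational(1, 12), K) (Function('A')(K) = Mul(K, Rational(1, 12)) = Mul(Rational(1, 12), K))
Function('P')(x) = Mul(-9, Pow(x, Rational(3, 2))) (Function('P')(x) = Mul(-9, Mul(x, Pow(x, Rational(1, 2)))) = Mul(-9, Pow(x, Rational(3, 2))))
Function('F')(O, y) = Mul(O, Add(-5, y)) (Function('F')(O, y) = Mul(O, Add(y, -5)) = Mul(O, Add(-5, y)))
Function('Z')(p) = Mul(216, I) (Function('Z')(p) = Mul(Mul(Mul(-9, Pow(-1, Rational(3, 2))), 4), 6) = Mul(Mul(Mul(-9, Mul(-1, I)), 4), 6) = Mul(Mul(Mul(9, I), 4), 6) = Mul(Mul(36, I), 6) = Mul(216, I))
Mul(Function('F')(-204, 187), Pow(Function('Z')(Function('A')(-3)), -1)) = Mul(Mul(-204, Add(-5, 187)), Pow(Mul(216, I), -1)) = Mul(Mul(-204, 182), Mul(Rational(-1, 216), I)) = Mul(-37128, Mul(Rational(-1, 216), I)) = Mul(Rational(1547, 9), I)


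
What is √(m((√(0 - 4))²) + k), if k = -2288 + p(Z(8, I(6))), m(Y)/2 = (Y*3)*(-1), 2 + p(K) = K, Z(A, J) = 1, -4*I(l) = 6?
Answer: I*√2265 ≈ 47.592*I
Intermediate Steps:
I(l) = -3/2 (I(l) = -¼*6 = -3/2)
p(K) = -2 + K
m(Y) = -6*Y (m(Y) = 2*((Y*3)*(-1)) = 2*((3*Y)*(-1)) = 2*(-3*Y) = -6*Y)
k = -2289 (k = -2288 + (-2 + 1) = -2288 - 1 = -2289)
√(m((√(0 - 4))²) + k) = √(-6*(√(0 - 4))² - 2289) = √(-6*(√(-4))² - 2289) = √(-6*(2*I)² - 2289) = √(-6*(-4) - 2289) = √(24 - 2289) = √(-2265) = I*√2265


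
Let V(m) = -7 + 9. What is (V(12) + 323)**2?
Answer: 105625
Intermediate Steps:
V(m) = 2
(V(12) + 323)**2 = (2 + 323)**2 = 325**2 = 105625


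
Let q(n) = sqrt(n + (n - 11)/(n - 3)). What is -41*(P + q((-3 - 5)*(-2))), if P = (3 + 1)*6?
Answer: -984 - 41*sqrt(2769)/13 ≈ -1150.0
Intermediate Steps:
q(n) = sqrt(n + (-11 + n)/(-3 + n))
P = 24 (P = 4*6 = 24)
-41*(P + q((-3 - 5)*(-2))) = -41*(24 + sqrt((-11 + (-3 - 5)*(-2) + ((-3 - 5)*(-2))*(-3 + (-3 - 5)*(-2)))/(-3 + (-3 - 5)*(-2)))) = -41*(24 + sqrt((-11 - 8*(-2) + (-8*(-2))*(-3 - 8*(-2)))/(-3 - 8*(-2)))) = -41*(24 + sqrt((-11 + 16 + 16*(-3 + 16))/(-3 + 16))) = -41*(24 + sqrt((-11 + 16 + 16*13)/13)) = -41*(24 + sqrt((-11 + 16 + 208)/13)) = -41*(24 + sqrt((1/13)*213)) = -41*(24 + sqrt(213/13)) = -41*(24 + sqrt(2769)/13) = -984 - 41*sqrt(2769)/13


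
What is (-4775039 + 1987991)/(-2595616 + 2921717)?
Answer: -2787048/326101 ≈ -8.5466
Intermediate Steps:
(-4775039 + 1987991)/(-2595616 + 2921717) = -2787048/326101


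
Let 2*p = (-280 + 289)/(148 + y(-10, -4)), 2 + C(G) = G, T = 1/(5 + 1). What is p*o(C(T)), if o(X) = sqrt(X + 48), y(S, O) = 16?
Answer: 3*sqrt(1662)/656 ≈ 0.18644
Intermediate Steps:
T = 1/6 ≈ 0.16667
C(G) = -2 + G
p = 9/328 (p = ((-280 + 289)/(148 + 16))/2 = (9/164)/2 = (9*(1/164))/2 = (1/2)*(9/164) = 9/328 ≈ 0.027439)
o(X) = sqrt(48 + X)
p*o(C(T)) = 9*sqrt(48 + (-2 + 1/6))/328 = 9*sqrt(48 - 11/6)/328 = 9*sqrt(277/6)/328 = 9*(sqrt(1662)/6)/328 = 3*sqrt(1662)/656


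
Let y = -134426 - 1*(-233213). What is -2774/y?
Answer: -2774/98787 ≈ -0.028081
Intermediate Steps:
y = 98787 (y = -134426 + 233213 = 98787)
-2774/y = -2774/98787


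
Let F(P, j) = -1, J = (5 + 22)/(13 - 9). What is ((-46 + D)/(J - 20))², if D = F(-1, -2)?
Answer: 35344/2809 ≈ 12.582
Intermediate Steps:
J = 27/4 ≈ 6.7500
D = -1
((-46 + D)/(J - 20))² = ((-46 - 1)/(27/4 - 20))² = (-47/(-53/4))² = (-47*(-4/53))² = (188/53)² = 35344/2809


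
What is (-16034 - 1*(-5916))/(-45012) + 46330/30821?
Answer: 1198626419/693657426 ≈ 1.7280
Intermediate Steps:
(-16034 - 1*(-5916))/(-45012) + 46330/30821 = (-16034 + 5916)*(-1/45012) + 46330*(1/30821) = -10118*(-1/45012) + 46330/30821 = 5059/22506 + 46330/30821 = 1198626419/693657426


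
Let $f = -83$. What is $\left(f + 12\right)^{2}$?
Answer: $5041$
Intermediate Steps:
$\left(f + 12\right)^{2} = \left(-83 + 12\right)^{2} = \left(-71\right)^{2} = 5041$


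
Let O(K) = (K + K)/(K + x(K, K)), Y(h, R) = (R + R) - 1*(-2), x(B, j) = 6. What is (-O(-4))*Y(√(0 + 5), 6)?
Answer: 56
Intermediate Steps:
Y(h, R) = 2 + 2*R (Y(h, R) = 2*R + 2 = 2 + 2*R)
O(K) = 2*K/(6 + K) (O(K) = (K + K)/(K + 6) = (2*K)/(6 + K) = 2*K/(6 + K))
(-O(-4))*Y(√(0 + 5), 6) = (-2*(-4)/(6 - 4))*(2 + 2*6) = (-2*(-4)/2)*(2 + 12) = -2*(-4)/2*14 = -1*(-4)*14 = 4*14 = 56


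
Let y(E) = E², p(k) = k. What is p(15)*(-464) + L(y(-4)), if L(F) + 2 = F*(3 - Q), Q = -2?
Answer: -6882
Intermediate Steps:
L(F) = -2 + 5*F (L(F) = -2 + F*(3 - 1*(-2)) = -2 + F*(3 + 2) = -2 + F*5 = -2 + 5*F)
p(15)*(-464) + L(y(-4)) = 15*(-464) + (-2 + 5*(-4)²) = -6960 + (-2 + 5*16) = -6960 + (-2 + 80) = -6960 + 78 = -6882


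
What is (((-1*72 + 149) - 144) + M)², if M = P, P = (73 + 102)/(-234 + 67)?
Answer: 129140496/27889 ≈ 4630.5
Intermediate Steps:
P = -175/167 (P = 175/(-167) = 175*(-1/167) = -175/167 ≈ -1.0479)
M = -175/167 ≈ -1.0479
(((-1*72 + 149) - 144) + M)² = (((-1*72 + 149) - 144) - 175/167)² = (((-72 + 149) - 144) - 175/167)² = ((77 - 144) - 175/167)² = (-67 - 175/167)² = (-11364/167)² = 129140496/27889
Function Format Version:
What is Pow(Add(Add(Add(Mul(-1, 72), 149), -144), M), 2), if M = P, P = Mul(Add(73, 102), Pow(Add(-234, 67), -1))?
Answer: Rational(129140496, 27889) ≈ 4630.5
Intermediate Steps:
P = Rational(-175, 167) (P = Mul(175, Pow(-167, -1)) = Mul(175, Rational(-1, 167)) = Rational(-175, 167) ≈ -1.0479)
M = Rational(-175, 167) ≈ -1.0479
Pow(Add(Add(Add(Mul(-1, 72), 149), -144), M), 2) = Pow(Add(Add(Add(Mul(-1, 72), 149), -144), Rational(-175, 167)), 2) = Pow(Add(Add(Add(-72, 149), -144), Rational(-175, 167)), 2) = Pow(Add(Add(77, -144), Rational(-175, 167)), 2) = Pow(Add(-67, Rational(-175, 167)), 2) = Pow(Rational(-11364, 167), 2) = Rational(129140496, 27889)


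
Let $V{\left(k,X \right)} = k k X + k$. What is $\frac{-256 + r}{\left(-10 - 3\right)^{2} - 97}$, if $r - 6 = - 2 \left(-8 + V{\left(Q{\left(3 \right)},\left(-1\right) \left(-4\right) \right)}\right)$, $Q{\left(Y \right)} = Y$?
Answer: $- \frac{13}{3} \approx -4.3333$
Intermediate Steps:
$V{\left(k,X \right)} = k + X k^{2}$ ($V{\left(k,X \right)} = k^{2} X + k = X k^{2} + k = k + X k^{2}$)
$r = -56$ ($r = 6 - 2 \left(-8 + 3 \left(1 + \left(-1\right) \left(-4\right) 3\right)\right) = 6 - 2 \left(-8 + 3 \left(1 + 4 \cdot 3\right)\right) = 6 - 2 \left(-8 + 3 \left(1 + 12\right)\right) = 6 - 2 \left(-8 + 3 \cdot 13\right) = 6 - 2 \left(-8 + 39\right) = 6 - 62 = -56$)
$\frac{-256 + r}{\left(-10 - 3\right)^{2} - 97} = \frac{-256 - 56}{\left(-10 - 3\right)^{2} - 97} = - \frac{312}{\left(-13\right)^{2} - 97} = - \frac{312}{169 - 97} = - \frac{312}{72} = \left(-312\right) \frac{1}{72} = - \frac{13}{3}$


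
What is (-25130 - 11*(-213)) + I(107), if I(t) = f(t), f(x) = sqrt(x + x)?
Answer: -22787 + sqrt(214) ≈ -22772.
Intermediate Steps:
f(x) = sqrt(2)*sqrt(x) (f(x) = sqrt(2*x) = sqrt(2)*sqrt(x))
I(t) = sqrt(2)*sqrt(t)
(-25130 - 11*(-213)) + I(107) = (-25130 - 11*(-213)) + sqrt(2)*sqrt(107) = (-25130 + 2343) + sqrt(214) = -22787 + sqrt(214)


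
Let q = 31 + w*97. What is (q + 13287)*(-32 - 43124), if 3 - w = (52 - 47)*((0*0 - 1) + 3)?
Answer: -545448684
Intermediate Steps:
w = -7 (w = 3 - (52 - 47)*((0*0 - 1) + 3) = 3 - 5*((0 - 1) + 3) = 3 - 5*(-1 + 3) = 3 - 5*2 = 3 - 1*10 = 3 - 10 = -7)
q = -648 (q = 31 - 7*97 = 31 - 679 = -648)
(q + 13287)*(-32 - 43124) = (-648 + 13287)*(-32 - 43124) = 12639*(-43156) = -545448684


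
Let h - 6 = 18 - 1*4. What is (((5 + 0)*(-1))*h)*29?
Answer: -2900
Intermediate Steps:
h = 20 (h = 6 + (18 - 1*4) = 6 + (18 - 4) = 6 + 14 = 20)
(((5 + 0)*(-1))*h)*29 = (((5 + 0)*(-1))*20)*29 = ((5*(-1))*20)*29 = -5*20*29 = -100*29 = -2900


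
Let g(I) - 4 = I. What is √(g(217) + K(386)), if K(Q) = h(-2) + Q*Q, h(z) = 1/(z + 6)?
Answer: 7*√12181/2 ≈ 386.29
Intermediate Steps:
h(z) = 1/(6 + z)
K(Q) = ¼ + Q² (K(Q) = 1/(6 - 2) + Q*Q = 1/4 + Q² = ¼ + Q²)
g(I) = 4 + I
√(g(217) + K(386)) = √((4 + 217) + (¼ + 386²)) = √(221 + (¼ + 148996)) = √(221 + 595985/4) = √(596869/4) = 7*√12181/2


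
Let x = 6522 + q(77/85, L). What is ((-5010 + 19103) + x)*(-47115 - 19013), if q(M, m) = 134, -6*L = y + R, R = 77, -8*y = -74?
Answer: -1372089872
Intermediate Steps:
y = 37/4 (y = -⅛*(-74) = 37/4 ≈ 9.2500)
L = -115/8 (L = -(37/4 + 77)/6 = -⅙*345/4 = -115/8 ≈ -14.375)
x = 6656 (x = 6522 + 134 = 6656)
((-5010 + 19103) + x)*(-47115 - 19013) = ((-5010 + 19103) + 6656)*(-47115 - 19013) = (14093 + 6656)*(-66128) = 20749*(-66128) = -1372089872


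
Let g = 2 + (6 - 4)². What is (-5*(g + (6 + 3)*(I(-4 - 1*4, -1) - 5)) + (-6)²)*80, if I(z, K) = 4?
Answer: 4080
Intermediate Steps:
g = 6 (g = 2 + 2² = 2 + 4 = 6)
(-5*(g + (6 + 3)*(I(-4 - 1*4, -1) - 5)) + (-6)²)*80 = (-5*(6 + (6 + 3)*(4 - 5)) + (-6)²)*80 = (-5*(6 + 9*(-1)) + 36)*80 = (-5*(6 - 9) + 36)*80 = (-5*(-3) + 36)*80 = (15 + 36)*80 = 51*80 = 4080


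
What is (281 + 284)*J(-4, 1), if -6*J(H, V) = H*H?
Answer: -4520/3 ≈ -1506.7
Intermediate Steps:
J(H, V) = -H²/6 (J(H, V) = -H*H/6 = -H²/6)
(281 + 284)*J(-4, 1) = (281 + 284)*(-⅙*(-4)²) = 565*(-⅙*16) = 565*(-8/3) = -4520/3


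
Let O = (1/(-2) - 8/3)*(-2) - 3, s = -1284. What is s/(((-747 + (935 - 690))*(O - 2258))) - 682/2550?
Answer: -290696587/1082324550 ≈ -0.26859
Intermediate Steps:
O = 10/3 (O = (1*(-1/2) - 8*1/3)*(-2) - 3 = (-1/2 - 8/3)*(-2) - 3 = -19/6*(-2) - 3 = 19/3 - 3 = 10/3 ≈ 3.3333)
s/(((-747 + (935 - 690))*(O - 2258))) - 682/2550 = -1284*1/((-747 + (935 - 690))*(10/3 - 2258)) - 682/2550 = -1284*(-3/(6764*(-747 + 245))) - 682*1/2550 = -1284/((-502*(-6764/3))) - 341/1275 = -1284/3395528/3 - 341/1275 = -1284*3/3395528 - 341/1275 = -963/848882 - 341/1275 = -290696587/1082324550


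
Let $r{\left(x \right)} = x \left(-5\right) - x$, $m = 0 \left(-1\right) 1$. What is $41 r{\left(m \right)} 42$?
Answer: $0$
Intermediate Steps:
$m = 0$ ($m = 0 \cdot 1 = 0$)
$r{\left(x \right)} = - 6 x$ ($r{\left(x \right)} = - 5 x - x = - 6 x$)
$41 r{\left(m \right)} 42 = 41 \left(\left(-6\right) 0\right) 42 = 41 \cdot 0 \cdot 42 = 0 \cdot 42 = 0$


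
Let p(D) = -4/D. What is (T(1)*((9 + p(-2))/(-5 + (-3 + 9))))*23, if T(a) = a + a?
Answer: 506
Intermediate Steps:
T(a) = 2*a
(T(1)*((9 + p(-2))/(-5 + (-3 + 9))))*23 = ((2*1)*((9 - 4/(-2))/(-5 + (-3 + 9))))*23 = (2*((9 - 4*(-½))/(-5 + 6)))*23 = (2*((9 + 2)/1))*23 = (2*(11*1))*23 = (2*11)*23 = 22*23 = 506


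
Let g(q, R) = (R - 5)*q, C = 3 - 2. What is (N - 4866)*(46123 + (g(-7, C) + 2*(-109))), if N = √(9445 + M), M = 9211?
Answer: -223509978 + 183732*√1166 ≈ -2.1724e+8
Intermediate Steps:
N = 4*√1166 (N = √(9445 + 9211) = √18656 = 4*√1166 ≈ 136.59)
C = 1
g(q, R) = q*(-5 + R) (g(q, R) = (-5 + R)*q = q*(-5 + R))
(N - 4866)*(46123 + (g(-7, C) + 2*(-109))) = (4*√1166 - 4866)*(46123 + (-7*(-5 + 1) + 2*(-109))) = (-4866 + 4*√1166)*(46123 + (-7*(-4) - 218)) = (-4866 + 4*√1166)*(46123 + (28 - 218)) = (-4866 + 4*√1166)*(46123 - 190) = (-4866 + 4*√1166)*45933 = -223509978 + 183732*√1166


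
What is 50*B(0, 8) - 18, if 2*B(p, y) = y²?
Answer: 1582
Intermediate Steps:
B(p, y) = y²/2
50*B(0, 8) - 18 = 50*((½)*8²) - 18 = 50*((½)*64) - 18 = 50*32 - 18 = 1600 - 18 = 1582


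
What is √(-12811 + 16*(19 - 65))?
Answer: I*√13547 ≈ 116.39*I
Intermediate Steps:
√(-12811 + 16*(19 - 65)) = √(-12811 + 16*(-46)) = √(-12811 - 736) = √(-13547) = I*√13547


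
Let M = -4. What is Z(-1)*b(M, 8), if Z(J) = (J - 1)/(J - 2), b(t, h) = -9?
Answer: -6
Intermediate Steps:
Z(J) = (-1 + J)/(-2 + J)
Z(-1)*b(M, 8) = ((-1 - 1)/(-2 - 1))*(-9) = (-2/(-3))*(-9) = -⅓*(-2)*(-9) = (⅔)*(-9) = -6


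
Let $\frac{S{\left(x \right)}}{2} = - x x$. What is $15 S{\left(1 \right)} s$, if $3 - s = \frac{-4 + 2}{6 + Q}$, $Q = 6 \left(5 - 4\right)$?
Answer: $-95$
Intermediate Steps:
$Q = 6$ ($Q = 6 \cdot 1 = 6$)
$s = \frac{19}{6}$ ($s = 3 - \frac{-4 + 2}{6 + 6} = 3 - - \frac{2}{12} = 3 - \left(-2\right) \frac{1}{12} = 3 - - \frac{1}{6} = 3 + \frac{1}{6} = \frac{19}{6} \approx 3.1667$)
$S{\left(x \right)} = - 2 x^{2}$ ($S{\left(x \right)} = 2 - x x = 2 \left(- x^{2}\right) = - 2 x^{2}$)
$15 S{\left(1 \right)} s = 15 \left(- 2 \cdot 1^{2}\right) \frac{19}{6} = 15 \left(\left(-2\right) 1\right) \frac{19}{6} = 15 \left(-2\right) \frac{19}{6} = \left(-30\right) \frac{19}{6} = -95$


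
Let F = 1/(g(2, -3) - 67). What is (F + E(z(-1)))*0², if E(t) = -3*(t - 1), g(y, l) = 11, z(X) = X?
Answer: 0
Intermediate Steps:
E(t) = 3 - 3*t (E(t) = -3*(-1 + t) = 3 - 3*t)
F = -1/56 (F = 1/(11 - 67) = 1/(-56) = -1/56 ≈ -0.017857)
(F + E(z(-1)))*0² = (-1/56 + (3 - 3*(-1)))*0² = (-1/56 + (3 + 3))*0 = (-1/56 + 6)*0 = (335/56)*0 = 0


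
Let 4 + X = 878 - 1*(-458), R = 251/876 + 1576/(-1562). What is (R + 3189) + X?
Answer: 3092575019/684156 ≈ 4520.3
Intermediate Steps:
R = -494257/684156 (R = 251*(1/876) + 1576*(-1/1562) = 251/876 - 788/781 = -494257/684156 ≈ -0.72243)
X = 1332 (X = -4 + (878 - 1*(-458)) = -4 + (878 + 458) = -4 + 1336 = 1332)
(R + 3189) + X = (-494257/684156 + 3189) + 1332 = 2181279227/684156 + 1332 = 3092575019/684156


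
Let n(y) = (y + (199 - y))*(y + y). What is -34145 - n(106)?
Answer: -76333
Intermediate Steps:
n(y) = 398*y (n(y) = 199*(2*y) = 398*y)
-34145 - n(106) = -34145 - 398*106 = -34145 - 1*42188 = -34145 - 42188 = -76333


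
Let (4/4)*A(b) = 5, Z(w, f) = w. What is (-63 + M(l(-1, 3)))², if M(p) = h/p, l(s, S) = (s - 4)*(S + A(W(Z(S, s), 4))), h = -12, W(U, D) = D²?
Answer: 393129/100 ≈ 3931.3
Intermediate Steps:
A(b) = 5
l(s, S) = (-4 + s)*(5 + S) (l(s, S) = (s - 4)*(S + 5) = (-4 + s)*(5 + S))
M(p) = -12/p
(-63 + M(l(-1, 3)))² = (-63 - 12/(-20 - 4*3 + 5*(-1) + 3*(-1)))² = (-63 - 12/(-20 - 12 - 5 - 3))² = (-63 - 12/(-40))² = (-63 - 12*(-1/40))² = (-63 + 3/10)² = (-627/10)² = 393129/100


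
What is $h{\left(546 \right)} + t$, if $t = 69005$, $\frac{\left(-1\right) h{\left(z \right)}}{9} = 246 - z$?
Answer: $71705$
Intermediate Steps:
$h{\left(z \right)} = -2214 + 9 z$ ($h{\left(z \right)} = - 9 \left(246 - z\right) = -2214 + 9 z$)
$h{\left(546 \right)} + t = \left(-2214 + 9 \cdot 546\right) + 69005 = \left(-2214 + 4914\right) + 69005 = 2700 + 69005 = 71705$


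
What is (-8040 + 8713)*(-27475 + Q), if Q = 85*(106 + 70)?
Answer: -8422595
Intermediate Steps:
Q = 14960 (Q = 85*176 = 14960)
(-8040 + 8713)*(-27475 + Q) = (-8040 + 8713)*(-27475 + 14960) = 673*(-12515) = -8422595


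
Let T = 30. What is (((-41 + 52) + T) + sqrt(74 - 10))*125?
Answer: 6125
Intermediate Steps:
(((-41 + 52) + T) + sqrt(74 - 10))*125 = (((-41 + 52) + 30) + sqrt(74 - 10))*125 = ((11 + 30) + sqrt(64))*125 = (41 + 8)*125 = 49*125 = 6125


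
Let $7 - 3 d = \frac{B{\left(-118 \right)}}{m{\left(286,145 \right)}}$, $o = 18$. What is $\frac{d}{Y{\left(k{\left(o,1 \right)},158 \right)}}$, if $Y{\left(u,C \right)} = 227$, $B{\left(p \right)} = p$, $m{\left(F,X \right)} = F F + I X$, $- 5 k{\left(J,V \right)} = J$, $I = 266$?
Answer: $\frac{421340}{40984623} \approx 0.01028$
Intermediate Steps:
$k{\left(J,V \right)} = - \frac{J}{5}$
$m{\left(F,X \right)} = F^{2} + 266 X$ ($m{\left(F,X \right)} = F F + 266 X = F^{2} + 266 X$)
$d = \frac{421340}{180549}$ ($d = \frac{7}{3} - \frac{\left(-118\right) \frac{1}{286^{2} + 266 \cdot 145}}{3} = \frac{7}{3} - \frac{\left(-118\right) \frac{1}{81796 + 38570}}{3} = \frac{7}{3} - \frac{\left(-118\right) \frac{1}{120366}}{3} = \frac{7}{3} - - \frac{59}{180549} = \frac{7}{3} + \frac{59}{180549} = \frac{421340}{180549} \approx 2.3337$)
$\frac{d}{Y{\left(k{\left(o,1 \right)},158 \right)}} = \frac{421340}{180549 \cdot 227} = \frac{421340}{180549} \cdot \frac{1}{227} = \frac{421340}{40984623}$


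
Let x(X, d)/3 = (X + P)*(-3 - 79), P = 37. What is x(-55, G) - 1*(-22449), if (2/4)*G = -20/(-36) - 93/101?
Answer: 26877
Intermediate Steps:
G = -664/909 (G = 2*(-20/(-36) - 93/101) = 2*(-20*(-1/36) - 93*1/101) = 2*(5/9 - 93/101) = 2*(-332/909) = -664/909 ≈ -0.73047)
x(X, d) = -9102 - 246*X (x(X, d) = 3*((X + 37)*(-3 - 79)) = 3*((37 + X)*(-82)) = 3*(-3034 - 82*X) = -9102 - 246*X)
x(-55, G) - 1*(-22449) = (-9102 - 246*(-55)) - 1*(-22449) = (-9102 + 13530) + 22449 = 4428 + 22449 = 26877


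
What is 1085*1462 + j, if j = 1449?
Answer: 1587719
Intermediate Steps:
1085*1462 + j = 1085*1462 + 1449 = 1586270 + 1449 = 1587719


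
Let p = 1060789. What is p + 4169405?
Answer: 5230194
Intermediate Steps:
p + 4169405 = 1060789 + 4169405 = 5230194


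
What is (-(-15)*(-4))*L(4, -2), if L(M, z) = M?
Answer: -240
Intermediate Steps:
(-(-15)*(-4))*L(4, -2) = -(-15)*(-4)*4 = -3*20*4 = -60*4 = -240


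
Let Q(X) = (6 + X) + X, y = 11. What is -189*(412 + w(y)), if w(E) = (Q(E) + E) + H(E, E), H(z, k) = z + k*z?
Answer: -110187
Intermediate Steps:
Q(X) = 6 + 2*X
w(E) = 6 + 3*E + E*(1 + E) (w(E) = ((6 + 2*E) + E) + E*(1 + E) = (6 + 3*E) + E*(1 + E) = 6 + 3*E + E*(1 + E))
-189*(412 + w(y)) = -189*(412 + (6 + 11² + 4*11)) = -189*(412 + (6 + 121 + 44)) = -189*(412 + 171) = -189*583 = -110187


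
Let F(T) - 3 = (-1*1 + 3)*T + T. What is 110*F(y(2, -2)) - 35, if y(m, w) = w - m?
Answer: -1025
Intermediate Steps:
F(T) = 3 + 3*T (F(T) = 3 + ((-1*1 + 3)*T + T) = 3 + ((-1 + 3)*T + T) = 3 + (2*T + T) = 3 + 3*T)
110*F(y(2, -2)) - 35 = 110*(3 + 3*(-2 - 1*2)) - 35 = 110*(3 + 3*(-2 - 2)) - 35 = 110*(3 + 3*(-4)) - 35 = 110*(3 - 12) - 35 = 110*(-9) - 35 = -990 - 35 = -1025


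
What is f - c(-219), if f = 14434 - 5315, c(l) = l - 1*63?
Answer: 9401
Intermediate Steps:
c(l) = -63 + l (c(l) = l - 63 = -63 + l)
f = 9119
f - c(-219) = 9119 - (-63 - 219) = 9119 - 1*(-282) = 9119 + 282 = 9401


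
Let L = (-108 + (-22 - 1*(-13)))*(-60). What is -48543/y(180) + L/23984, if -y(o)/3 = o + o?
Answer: 24413269/539640 ≈ 45.240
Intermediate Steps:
y(o) = -6*o (y(o) = -3*(o + o) = -6*o)
L = 7020 (L = (-108 + (-22 + 13))*(-60) = (-108 - 9)*(-60) = -117*(-60) = 7020)
-48543/y(180) + L/23984 = -48543/((-6*180)) + 7020/23984 = -48543/(-1080) + 7020*(1/23984) = -48543*(-1/1080) + 1755/5996 = 16181/360 + 1755/5996 = 24413269/539640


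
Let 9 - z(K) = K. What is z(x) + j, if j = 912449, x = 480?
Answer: 911978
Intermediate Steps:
z(K) = 9 - K
z(x) + j = (9 - 1*480) + 912449 = (9 - 480) + 912449 = -471 + 912449 = 911978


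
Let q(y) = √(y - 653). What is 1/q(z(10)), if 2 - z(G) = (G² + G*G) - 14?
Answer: -I*√93/279 ≈ -0.034565*I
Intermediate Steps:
z(G) = 16 - 2*G² (z(G) = 2 - ((G² + G*G) - 14) = 2 - ((G² + G²) - 14) = 2 - (2*G² - 14) = 2 - (-14 + 2*G²) = 2 + (14 - 2*G²) = 16 - 2*G²)
q(y) = √(-653 + y)
1/q(z(10)) = 1/(√(-653 + (16 - 2*10²))) = 1/(√(-653 + (16 - 2*100))) = 1/(√(-653 + (16 - 200))) = 1/(√(-653 - 184)) = 1/(√(-837)) = 1/(3*I*√93) = -I*√93/279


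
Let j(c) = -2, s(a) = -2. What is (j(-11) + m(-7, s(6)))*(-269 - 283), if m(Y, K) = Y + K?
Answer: 6072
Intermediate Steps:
m(Y, K) = K + Y
(j(-11) + m(-7, s(6)))*(-269 - 283) = (-2 + (-2 - 7))*(-269 - 283) = (-2 - 9)*(-552) = -11*(-552) = 6072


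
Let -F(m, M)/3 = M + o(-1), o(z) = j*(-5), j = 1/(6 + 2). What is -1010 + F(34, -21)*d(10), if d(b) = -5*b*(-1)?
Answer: 8935/4 ≈ 2233.8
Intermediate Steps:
j = 1/8 ≈ 0.12500
o(z) = -5/8 (o(z) = (1/8)*(-5) = -5/8)
d(b) = 5*b
F(m, M) = 15/8 - 3*M (F(m, M) = -3*(M - 5/8) = -3*(-5/8 + M) = 15/8 - 3*M)
-1010 + F(34, -21)*d(10) = -1010 + (15/8 - 3*(-21))*(5*10) = -1010 + (15/8 + 63)*50 = -1010 + (519/8)*50 = -1010 + 12975/4 = 8935/4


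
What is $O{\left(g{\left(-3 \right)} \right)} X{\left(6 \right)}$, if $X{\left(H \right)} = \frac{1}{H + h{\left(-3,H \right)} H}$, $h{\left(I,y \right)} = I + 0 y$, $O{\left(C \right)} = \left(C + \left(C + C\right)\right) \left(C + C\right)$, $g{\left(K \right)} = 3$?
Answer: $- \frac{9}{2} \approx -4.5$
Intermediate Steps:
$O{\left(C \right)} = 6 C^{2}$ ($O{\left(C \right)} = \left(C + 2 C\right) 2 C = 3 C 2 C = 6 C^{2}$)
$h{\left(I,y \right)} = I$ ($h{\left(I,y \right)} = I + 0 = I$)
$X{\left(H \right)} = - \frac{1}{2 H}$ ($X{\left(H \right)} = \frac{1}{H - 3 H} = \frac{1}{\left(-2\right) H} = - \frac{1}{2 H}$)
$O{\left(g{\left(-3 \right)} \right)} X{\left(6 \right)} = 6 \cdot 3^{2} \left(- \frac{1}{2 \cdot 6}\right) = 6 \cdot 9 \left(\left(- \frac{1}{2}\right) \frac{1}{6}\right) = 54 \left(- \frac{1}{12}\right) = - \frac{9}{2}$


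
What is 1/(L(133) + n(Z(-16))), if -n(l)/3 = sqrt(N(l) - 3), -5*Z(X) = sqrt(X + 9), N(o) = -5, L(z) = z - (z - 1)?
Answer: I/(I + 6*sqrt(2)) ≈ 0.013699 + 0.11624*I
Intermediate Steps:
L(z) = 1 (L(z) = z - (-1 + z) = z + (1 - z) = 1)
Z(X) = -sqrt(9 + X)/5 (Z(X) = -sqrt(X + 9)/5 = -sqrt(9 + X)/5)
n(l) = -6*I*sqrt(2) (n(l) = -3*sqrt(-5 - 3) = -6*I*sqrt(2))
1/(L(133) + n(Z(-16))) = 1/(1 - 6*I*sqrt(2))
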